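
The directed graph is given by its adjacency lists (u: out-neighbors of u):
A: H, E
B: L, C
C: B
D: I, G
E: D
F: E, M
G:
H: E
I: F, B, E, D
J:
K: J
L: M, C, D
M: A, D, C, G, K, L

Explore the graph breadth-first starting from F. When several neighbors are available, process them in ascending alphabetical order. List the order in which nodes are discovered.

Visit F; enqueue E, M → queue [E, M]
Visit E; enqueue D → queue [M, D]
Visit M; enqueue A, C, G, K, L → queue [D, A, C, G, K, L]
Visit D; enqueue I → queue [A, C, G, K, L, I]
Visit A; enqueue H → queue [C, G, K, L, I, H]
Visit C; enqueue B → queue [G, K, L, I, H, B]
Visit G → queue [K, L, I, H, B]
Visit K; enqueue J → queue [L, I, H, B, J]
Visit L → queue [I, H, B, J]
Visit I → queue [H, B, J]
Visit H → queue [B, J]
Visit B → queue [J]
Visit J → queue []

F E M D A C G K L I H B J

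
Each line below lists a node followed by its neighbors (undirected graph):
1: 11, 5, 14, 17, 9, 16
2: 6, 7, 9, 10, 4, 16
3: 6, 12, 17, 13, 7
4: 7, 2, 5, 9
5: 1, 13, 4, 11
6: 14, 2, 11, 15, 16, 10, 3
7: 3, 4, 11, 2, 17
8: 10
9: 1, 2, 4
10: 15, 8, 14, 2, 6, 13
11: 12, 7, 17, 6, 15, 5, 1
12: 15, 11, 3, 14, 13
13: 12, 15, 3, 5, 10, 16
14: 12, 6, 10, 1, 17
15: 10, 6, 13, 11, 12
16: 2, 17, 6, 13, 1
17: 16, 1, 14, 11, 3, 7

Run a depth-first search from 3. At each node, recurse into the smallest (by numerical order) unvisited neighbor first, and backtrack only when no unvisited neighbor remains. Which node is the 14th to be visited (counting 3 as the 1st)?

13

Visit 3
3 → 6
6 → 2
2 → 4
4 → 5
5 → 1
1 → 9
1 → 11
11 → 7
7 → 17
17 → 14
14 → 10
10 → 8
10 → 13
13 → 12
12 → 15
13 → 16

Visit order: 3, 6, 2, 4, 5, 1, 9, 11, 7, 17, 14, 10, 8, 13, 12, 15, 16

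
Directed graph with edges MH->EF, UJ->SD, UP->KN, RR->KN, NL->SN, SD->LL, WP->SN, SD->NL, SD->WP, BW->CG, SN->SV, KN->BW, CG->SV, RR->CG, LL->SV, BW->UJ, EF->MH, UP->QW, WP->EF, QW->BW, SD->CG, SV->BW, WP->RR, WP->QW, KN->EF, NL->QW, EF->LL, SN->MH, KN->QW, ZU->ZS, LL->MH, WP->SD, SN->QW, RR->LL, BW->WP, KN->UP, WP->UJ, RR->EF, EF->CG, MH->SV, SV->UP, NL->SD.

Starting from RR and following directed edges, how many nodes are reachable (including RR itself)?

BFS from RR visits: RR, CG, EF, KN, LL, SV, MH, BW, QW, UP, UJ, WP, SD, SN, NL
Reachable nodes: 15 of 17 total.

15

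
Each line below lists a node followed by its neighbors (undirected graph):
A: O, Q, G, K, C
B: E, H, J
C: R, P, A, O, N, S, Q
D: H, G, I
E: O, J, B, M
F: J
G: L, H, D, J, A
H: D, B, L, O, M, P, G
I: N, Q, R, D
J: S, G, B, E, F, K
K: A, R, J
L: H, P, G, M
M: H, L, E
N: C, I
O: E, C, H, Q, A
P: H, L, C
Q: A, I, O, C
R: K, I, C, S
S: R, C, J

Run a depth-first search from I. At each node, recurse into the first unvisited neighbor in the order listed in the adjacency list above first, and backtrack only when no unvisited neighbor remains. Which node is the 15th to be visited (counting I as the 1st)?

Visit I
I → N
N → C
C → R
R → K
K → A
A → O
O → E
E → J
J → S
J → G
G → L
L → H
H → D
H → B
H → M
H → P
J → F
O → Q

Visit order: I, N, C, R, K, A, O, E, J, S, G, L, H, D, B, M, P, F, Q

B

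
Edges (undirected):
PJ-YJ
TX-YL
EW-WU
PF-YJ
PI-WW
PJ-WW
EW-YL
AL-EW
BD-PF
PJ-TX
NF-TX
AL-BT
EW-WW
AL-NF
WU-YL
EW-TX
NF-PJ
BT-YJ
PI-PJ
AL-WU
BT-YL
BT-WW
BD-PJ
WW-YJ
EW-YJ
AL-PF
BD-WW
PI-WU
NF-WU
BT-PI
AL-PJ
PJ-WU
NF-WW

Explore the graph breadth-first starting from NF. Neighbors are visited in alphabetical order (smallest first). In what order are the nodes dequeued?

NF, AL, PJ, TX, WU, WW, BT, EW, PF, BD, PI, YJ, YL

Visit NF; enqueue AL, PJ, TX, WU, WW → queue [AL, PJ, TX, WU, WW]
Visit AL; enqueue BT, EW, PF → queue [PJ, TX, WU, WW, BT, EW, PF]
Visit PJ; enqueue BD, PI, YJ → queue [TX, WU, WW, BT, EW, PF, BD, PI, YJ]
Visit TX; enqueue YL → queue [WU, WW, BT, EW, PF, BD, PI, YJ, YL]
Visit WU → queue [WW, BT, EW, PF, BD, PI, YJ, YL]
Visit WW → queue [BT, EW, PF, BD, PI, YJ, YL]
Visit BT → queue [EW, PF, BD, PI, YJ, YL]
Visit EW → queue [PF, BD, PI, YJ, YL]
Visit PF → queue [BD, PI, YJ, YL]
Visit BD → queue [PI, YJ, YL]
Visit PI → queue [YJ, YL]
Visit YJ → queue [YL]
Visit YL → queue []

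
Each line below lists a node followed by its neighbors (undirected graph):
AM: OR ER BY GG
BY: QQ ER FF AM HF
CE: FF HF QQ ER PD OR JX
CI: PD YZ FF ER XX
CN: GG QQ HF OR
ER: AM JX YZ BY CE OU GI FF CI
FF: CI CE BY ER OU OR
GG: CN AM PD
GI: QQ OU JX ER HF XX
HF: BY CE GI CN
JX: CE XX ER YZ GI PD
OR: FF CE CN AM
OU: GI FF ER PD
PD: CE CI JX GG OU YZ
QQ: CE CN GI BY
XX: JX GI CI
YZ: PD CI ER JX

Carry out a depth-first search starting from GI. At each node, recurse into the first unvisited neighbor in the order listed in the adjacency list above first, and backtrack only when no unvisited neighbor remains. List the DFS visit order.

GI -> QQ -> CE -> FF -> CI -> PD -> JX -> XX -> ER -> AM -> OR -> CN -> GG -> HF -> BY -> YZ -> OU

Visit GI
GI → QQ
QQ → CE
CE → FF
FF → CI
CI → PD
PD → JX
JX → XX
JX → ER
ER → AM
AM → OR
OR → CN
CN → GG
CN → HF
HF → BY
ER → YZ
ER → OU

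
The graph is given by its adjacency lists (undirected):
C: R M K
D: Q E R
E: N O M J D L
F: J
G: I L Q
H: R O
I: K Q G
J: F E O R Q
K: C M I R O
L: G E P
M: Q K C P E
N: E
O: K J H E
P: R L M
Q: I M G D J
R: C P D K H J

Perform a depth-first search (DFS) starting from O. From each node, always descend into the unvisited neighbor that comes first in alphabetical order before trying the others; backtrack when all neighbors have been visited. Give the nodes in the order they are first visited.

O E D Q G I K C M P L R H J F N

Visit O
O → E
E → D
D → Q
Q → G
G → I
I → K
K → C
C → M
M → P
P → L
P → R
R → H
R → J
J → F
E → N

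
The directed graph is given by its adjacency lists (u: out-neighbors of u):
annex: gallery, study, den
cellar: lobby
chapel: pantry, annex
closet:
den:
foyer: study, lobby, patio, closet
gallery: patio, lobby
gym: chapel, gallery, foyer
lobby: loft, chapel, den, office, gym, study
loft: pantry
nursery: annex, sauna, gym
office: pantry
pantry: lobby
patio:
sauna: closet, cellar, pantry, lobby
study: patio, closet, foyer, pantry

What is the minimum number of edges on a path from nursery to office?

Level 0: nursery
Level 1: annex, gym, sauna
Level 2: cellar, chapel, closet, den, foyer, gallery, lobby, pantry, study
Level 3: loft, office, patio
office first appears at level 3.

3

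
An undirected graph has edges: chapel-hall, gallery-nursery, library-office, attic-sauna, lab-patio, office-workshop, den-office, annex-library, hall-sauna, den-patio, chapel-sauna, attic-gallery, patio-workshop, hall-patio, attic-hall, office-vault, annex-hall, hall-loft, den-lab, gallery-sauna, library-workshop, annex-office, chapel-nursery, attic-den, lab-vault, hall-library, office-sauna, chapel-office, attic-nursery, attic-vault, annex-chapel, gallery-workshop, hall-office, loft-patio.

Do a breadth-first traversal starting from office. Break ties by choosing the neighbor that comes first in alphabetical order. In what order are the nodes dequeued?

office -> annex -> chapel -> den -> hall -> library -> sauna -> vault -> workshop -> nursery -> attic -> lab -> patio -> loft -> gallery

Visit office; enqueue annex, chapel, den, hall, library, sauna, vault, workshop → queue [annex, chapel, den, hall, library, sauna, vault, workshop]
Visit annex → queue [chapel, den, hall, library, sauna, vault, workshop]
Visit chapel; enqueue nursery → queue [den, hall, library, sauna, vault, workshop, nursery]
Visit den; enqueue attic, lab, patio → queue [hall, library, sauna, vault, workshop, nursery, attic, lab, patio]
Visit hall; enqueue loft → queue [library, sauna, vault, workshop, nursery, attic, lab, patio, loft]
Visit library → queue [sauna, vault, workshop, nursery, attic, lab, patio, loft]
Visit sauna; enqueue gallery → queue [vault, workshop, nursery, attic, lab, patio, loft, gallery]
Visit vault → queue [workshop, nursery, attic, lab, patio, loft, gallery]
Visit workshop → queue [nursery, attic, lab, patio, loft, gallery]
Visit nursery → queue [attic, lab, patio, loft, gallery]
Visit attic → queue [lab, patio, loft, gallery]
Visit lab → queue [patio, loft, gallery]
Visit patio → queue [loft, gallery]
Visit loft → queue [gallery]
Visit gallery → queue []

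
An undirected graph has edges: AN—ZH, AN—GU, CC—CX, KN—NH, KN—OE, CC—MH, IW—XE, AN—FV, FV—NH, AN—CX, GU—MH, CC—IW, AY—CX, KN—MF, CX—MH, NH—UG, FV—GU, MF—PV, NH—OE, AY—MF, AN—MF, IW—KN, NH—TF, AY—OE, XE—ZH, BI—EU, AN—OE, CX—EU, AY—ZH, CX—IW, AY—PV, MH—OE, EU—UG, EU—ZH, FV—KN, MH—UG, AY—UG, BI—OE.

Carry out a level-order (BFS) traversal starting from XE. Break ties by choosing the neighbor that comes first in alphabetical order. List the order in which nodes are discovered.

XE, IW, ZH, CC, CX, KN, AN, AY, EU, MH, FV, MF, NH, OE, GU, PV, UG, BI, TF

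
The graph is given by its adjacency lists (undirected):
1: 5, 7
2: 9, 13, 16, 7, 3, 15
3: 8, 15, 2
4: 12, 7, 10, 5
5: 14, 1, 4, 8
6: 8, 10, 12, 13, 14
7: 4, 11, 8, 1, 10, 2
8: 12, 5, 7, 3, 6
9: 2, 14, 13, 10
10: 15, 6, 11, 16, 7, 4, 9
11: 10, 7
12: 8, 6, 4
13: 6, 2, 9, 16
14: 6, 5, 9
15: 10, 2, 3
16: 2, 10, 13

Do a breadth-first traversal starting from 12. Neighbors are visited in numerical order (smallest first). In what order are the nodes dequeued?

12, 4, 6, 8, 5, 7, 10, 13, 14, 3, 1, 2, 11, 9, 15, 16

Visit 12; enqueue 4, 6, 8 → queue [4, 6, 8]
Visit 4; enqueue 5, 7, 10 → queue [6, 8, 5, 7, 10]
Visit 6; enqueue 13, 14 → queue [8, 5, 7, 10, 13, 14]
Visit 8; enqueue 3 → queue [5, 7, 10, 13, 14, 3]
Visit 5; enqueue 1 → queue [7, 10, 13, 14, 3, 1]
Visit 7; enqueue 2, 11 → queue [10, 13, 14, 3, 1, 2, 11]
Visit 10; enqueue 9, 15, 16 → queue [13, 14, 3, 1, 2, 11, 9, 15, 16]
Visit 13 → queue [14, 3, 1, 2, 11, 9, 15, 16]
Visit 14 → queue [3, 1, 2, 11, 9, 15, 16]
Visit 3 → queue [1, 2, 11, 9, 15, 16]
Visit 1 → queue [2, 11, 9, 15, 16]
Visit 2 → queue [11, 9, 15, 16]
Visit 11 → queue [9, 15, 16]
Visit 9 → queue [15, 16]
Visit 15 → queue [16]
Visit 16 → queue []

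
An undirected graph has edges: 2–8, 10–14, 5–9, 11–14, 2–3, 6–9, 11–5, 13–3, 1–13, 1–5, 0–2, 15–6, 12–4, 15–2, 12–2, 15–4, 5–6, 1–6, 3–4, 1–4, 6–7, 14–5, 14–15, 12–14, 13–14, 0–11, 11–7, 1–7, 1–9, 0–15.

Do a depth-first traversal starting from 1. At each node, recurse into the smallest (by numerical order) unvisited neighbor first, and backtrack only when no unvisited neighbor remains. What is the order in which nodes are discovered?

1, 4, 3, 2, 0, 11, 5, 6, 7, 9, 15, 14, 10, 12, 13, 8

Visit 1
1 → 4
4 → 3
3 → 2
2 → 0
0 → 11
11 → 5
5 → 6
6 → 7
6 → 9
6 → 15
15 → 14
14 → 10
14 → 12
14 → 13
2 → 8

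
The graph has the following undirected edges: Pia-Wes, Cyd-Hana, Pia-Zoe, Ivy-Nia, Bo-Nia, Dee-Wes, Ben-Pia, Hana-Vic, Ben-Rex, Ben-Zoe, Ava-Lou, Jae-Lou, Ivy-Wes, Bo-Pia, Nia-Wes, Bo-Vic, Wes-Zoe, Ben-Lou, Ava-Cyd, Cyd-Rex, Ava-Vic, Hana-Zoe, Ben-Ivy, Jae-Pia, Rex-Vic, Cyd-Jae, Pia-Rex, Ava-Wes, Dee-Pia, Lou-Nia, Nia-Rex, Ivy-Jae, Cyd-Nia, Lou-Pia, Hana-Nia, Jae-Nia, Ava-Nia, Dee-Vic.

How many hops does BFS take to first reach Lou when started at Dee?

2

Level 0: Dee
Level 1: Pia, Vic, Wes
Level 2: Ava, Ben, Bo, Hana, Ivy, Jae, Lou, Nia, Rex, Zoe
Level 3: Cyd
Lou first appears at level 2.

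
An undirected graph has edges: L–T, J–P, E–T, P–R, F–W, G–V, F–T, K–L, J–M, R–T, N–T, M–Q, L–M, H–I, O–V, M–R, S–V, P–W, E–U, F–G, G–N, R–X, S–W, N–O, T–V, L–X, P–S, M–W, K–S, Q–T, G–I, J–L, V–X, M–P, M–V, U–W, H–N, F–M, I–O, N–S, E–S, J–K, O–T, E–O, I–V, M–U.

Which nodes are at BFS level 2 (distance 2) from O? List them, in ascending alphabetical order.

F, G, H, L, M, Q, R, S, U, X

Level 0: O
Level 1: E, I, N, T, V
Level 2: F, G, H, L, M, Q, R, S, U, X
Level 3: J, K, P, W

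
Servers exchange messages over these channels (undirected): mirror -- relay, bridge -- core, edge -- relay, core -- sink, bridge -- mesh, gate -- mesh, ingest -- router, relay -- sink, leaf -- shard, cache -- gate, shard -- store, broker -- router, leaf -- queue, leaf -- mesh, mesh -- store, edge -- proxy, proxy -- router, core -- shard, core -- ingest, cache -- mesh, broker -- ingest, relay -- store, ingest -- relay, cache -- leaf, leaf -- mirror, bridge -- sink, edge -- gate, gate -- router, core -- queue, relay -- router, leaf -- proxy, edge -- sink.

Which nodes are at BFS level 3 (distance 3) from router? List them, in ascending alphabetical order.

bridge, queue, shard

Level 0: router
Level 1: broker, gate, ingest, proxy, relay
Level 2: cache, core, edge, leaf, mesh, mirror, sink, store
Level 3: bridge, queue, shard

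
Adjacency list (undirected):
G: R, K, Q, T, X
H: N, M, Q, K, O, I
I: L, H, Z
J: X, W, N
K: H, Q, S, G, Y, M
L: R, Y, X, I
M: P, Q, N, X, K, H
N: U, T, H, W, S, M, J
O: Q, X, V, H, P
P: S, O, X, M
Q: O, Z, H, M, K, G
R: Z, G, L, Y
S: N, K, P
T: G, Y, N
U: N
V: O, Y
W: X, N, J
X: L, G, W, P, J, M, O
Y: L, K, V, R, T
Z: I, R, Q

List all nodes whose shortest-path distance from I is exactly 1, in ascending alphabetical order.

Level 0: I
Level 1: H, L, Z
Level 2: K, M, N, O, Q, R, X, Y
Level 3: G, J, P, S, T, U, V, W

H, L, Z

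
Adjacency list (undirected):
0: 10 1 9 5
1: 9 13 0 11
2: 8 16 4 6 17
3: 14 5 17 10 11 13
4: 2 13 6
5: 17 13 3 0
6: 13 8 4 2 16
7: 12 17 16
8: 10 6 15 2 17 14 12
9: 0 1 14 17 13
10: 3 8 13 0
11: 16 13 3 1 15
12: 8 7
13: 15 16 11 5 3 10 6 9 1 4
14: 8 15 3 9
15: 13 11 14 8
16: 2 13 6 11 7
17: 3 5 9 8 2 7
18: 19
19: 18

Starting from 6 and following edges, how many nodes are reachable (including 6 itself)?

BFS from 6 visits: 6, 16, 13, 8, 4, 2, 11, 7, 15, 10, 9, 5, 3, 1, 17, 14, 12, 0
Reachable nodes: 18 of 20 total.

18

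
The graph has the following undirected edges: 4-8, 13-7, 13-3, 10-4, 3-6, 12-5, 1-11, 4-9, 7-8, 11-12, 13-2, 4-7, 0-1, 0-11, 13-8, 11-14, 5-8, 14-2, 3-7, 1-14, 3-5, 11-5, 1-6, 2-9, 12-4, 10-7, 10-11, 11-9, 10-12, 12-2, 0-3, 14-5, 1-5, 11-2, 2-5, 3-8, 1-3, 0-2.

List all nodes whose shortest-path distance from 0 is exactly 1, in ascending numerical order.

1, 2, 3, 11

Level 0: 0
Level 1: 1, 2, 3, 11
Level 2: 5, 6, 7, 8, 9, 10, 12, 13, 14
Level 3: 4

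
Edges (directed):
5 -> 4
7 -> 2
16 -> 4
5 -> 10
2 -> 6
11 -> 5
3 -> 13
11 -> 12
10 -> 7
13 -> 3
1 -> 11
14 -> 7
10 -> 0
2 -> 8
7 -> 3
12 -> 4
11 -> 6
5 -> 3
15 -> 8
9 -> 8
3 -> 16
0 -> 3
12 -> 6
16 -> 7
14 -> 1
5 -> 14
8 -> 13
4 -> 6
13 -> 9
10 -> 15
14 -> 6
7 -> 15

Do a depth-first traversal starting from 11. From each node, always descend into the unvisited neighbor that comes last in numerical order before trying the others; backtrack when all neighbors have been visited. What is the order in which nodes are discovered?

11 -> 12 -> 6 -> 4 -> 5 -> 14 -> 7 -> 15 -> 8 -> 13 -> 9 -> 3 -> 16 -> 2 -> 1 -> 10 -> 0

Visit 11
11 → 12
12 → 6
12 → 4
11 → 5
5 → 14
14 → 7
7 → 15
15 → 8
8 → 13
13 → 9
13 → 3
3 → 16
7 → 2
14 → 1
5 → 10
10 → 0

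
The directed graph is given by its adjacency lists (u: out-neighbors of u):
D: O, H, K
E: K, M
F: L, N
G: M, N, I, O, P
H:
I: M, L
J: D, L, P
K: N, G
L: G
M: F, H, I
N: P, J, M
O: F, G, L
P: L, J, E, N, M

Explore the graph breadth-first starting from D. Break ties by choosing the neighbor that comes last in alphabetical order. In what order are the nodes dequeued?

D -> O -> K -> H -> L -> G -> F -> N -> P -> M -> I -> J -> E

Visit D; enqueue O, K, H → queue [O, K, H]
Visit O; enqueue L, G, F → queue [K, H, L, G, F]
Visit K; enqueue N → queue [H, L, G, F, N]
Visit H → queue [L, G, F, N]
Visit L → queue [G, F, N]
Visit G; enqueue P, M, I → queue [F, N, P, M, I]
Visit F → queue [N, P, M, I]
Visit N; enqueue J → queue [P, M, I, J]
Visit P; enqueue E → queue [M, I, J, E]
Visit M → queue [I, J, E]
Visit I → queue [J, E]
Visit J → queue [E]
Visit E → queue []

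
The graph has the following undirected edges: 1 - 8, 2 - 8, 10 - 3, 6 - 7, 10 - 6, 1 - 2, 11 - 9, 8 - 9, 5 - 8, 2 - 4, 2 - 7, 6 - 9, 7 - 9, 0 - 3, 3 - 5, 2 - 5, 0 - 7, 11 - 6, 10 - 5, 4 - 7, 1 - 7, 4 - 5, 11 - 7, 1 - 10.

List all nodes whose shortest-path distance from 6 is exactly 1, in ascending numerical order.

7, 9, 10, 11

Level 0: 6
Level 1: 7, 9, 10, 11
Level 2: 0, 1, 2, 3, 4, 5, 8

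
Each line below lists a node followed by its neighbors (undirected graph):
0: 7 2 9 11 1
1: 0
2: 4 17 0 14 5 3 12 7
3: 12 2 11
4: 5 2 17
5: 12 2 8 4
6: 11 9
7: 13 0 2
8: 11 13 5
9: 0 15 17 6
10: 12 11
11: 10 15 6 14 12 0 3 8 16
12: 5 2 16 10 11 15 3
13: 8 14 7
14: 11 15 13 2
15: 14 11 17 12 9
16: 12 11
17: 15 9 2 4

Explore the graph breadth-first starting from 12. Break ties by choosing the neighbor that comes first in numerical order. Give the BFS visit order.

12, 2, 3, 5, 10, 11, 15, 16, 0, 4, 7, 14, 17, 8, 6, 9, 1, 13

Visit 12; enqueue 2, 3, 5, 10, 11, 15, 16 → queue [2, 3, 5, 10, 11, 15, 16]
Visit 2; enqueue 0, 4, 7, 14, 17 → queue [3, 5, 10, 11, 15, 16, 0, 4, 7, 14, 17]
Visit 3 → queue [5, 10, 11, 15, 16, 0, 4, 7, 14, 17]
Visit 5; enqueue 8 → queue [10, 11, 15, 16, 0, 4, 7, 14, 17, 8]
Visit 10 → queue [11, 15, 16, 0, 4, 7, 14, 17, 8]
Visit 11; enqueue 6 → queue [15, 16, 0, 4, 7, 14, 17, 8, 6]
Visit 15; enqueue 9 → queue [16, 0, 4, 7, 14, 17, 8, 6, 9]
Visit 16 → queue [0, 4, 7, 14, 17, 8, 6, 9]
Visit 0; enqueue 1 → queue [4, 7, 14, 17, 8, 6, 9, 1]
Visit 4 → queue [7, 14, 17, 8, 6, 9, 1]
Visit 7; enqueue 13 → queue [14, 17, 8, 6, 9, 1, 13]
Visit 14 → queue [17, 8, 6, 9, 1, 13]
Visit 17 → queue [8, 6, 9, 1, 13]
Visit 8 → queue [6, 9, 1, 13]
Visit 6 → queue [9, 1, 13]
Visit 9 → queue [1, 13]
Visit 1 → queue [13]
Visit 13 → queue []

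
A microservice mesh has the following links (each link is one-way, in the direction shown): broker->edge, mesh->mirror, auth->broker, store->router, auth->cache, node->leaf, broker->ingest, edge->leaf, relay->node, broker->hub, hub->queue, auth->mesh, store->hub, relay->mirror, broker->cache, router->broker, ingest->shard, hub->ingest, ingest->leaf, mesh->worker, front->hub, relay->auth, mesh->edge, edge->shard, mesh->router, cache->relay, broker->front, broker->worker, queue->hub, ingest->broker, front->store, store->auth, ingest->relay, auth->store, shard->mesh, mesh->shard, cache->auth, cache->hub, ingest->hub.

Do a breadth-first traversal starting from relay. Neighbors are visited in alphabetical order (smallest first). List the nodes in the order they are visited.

Visit relay; enqueue auth, mirror, node → queue [auth, mirror, node]
Visit auth; enqueue broker, cache, mesh, store → queue [mirror, node, broker, cache, mesh, store]
Visit mirror → queue [node, broker, cache, mesh, store]
Visit node; enqueue leaf → queue [broker, cache, mesh, store, leaf]
Visit broker; enqueue edge, front, hub, ingest, worker → queue [cache, mesh, store, leaf, edge, front, hub, ingest, worker]
Visit cache → queue [mesh, store, leaf, edge, front, hub, ingest, worker]
Visit mesh; enqueue router, shard → queue [store, leaf, edge, front, hub, ingest, worker, router, shard]
Visit store → queue [leaf, edge, front, hub, ingest, worker, router, shard]
Visit leaf → queue [edge, front, hub, ingest, worker, router, shard]
Visit edge → queue [front, hub, ingest, worker, router, shard]
Visit front → queue [hub, ingest, worker, router, shard]
Visit hub; enqueue queue → queue [ingest, worker, router, shard, queue]
Visit ingest → queue [worker, router, shard, queue]
Visit worker → queue [router, shard, queue]
Visit router → queue [shard, queue]
Visit shard → queue [queue]
Visit queue → queue []

relay, auth, mirror, node, broker, cache, mesh, store, leaf, edge, front, hub, ingest, worker, router, shard, queue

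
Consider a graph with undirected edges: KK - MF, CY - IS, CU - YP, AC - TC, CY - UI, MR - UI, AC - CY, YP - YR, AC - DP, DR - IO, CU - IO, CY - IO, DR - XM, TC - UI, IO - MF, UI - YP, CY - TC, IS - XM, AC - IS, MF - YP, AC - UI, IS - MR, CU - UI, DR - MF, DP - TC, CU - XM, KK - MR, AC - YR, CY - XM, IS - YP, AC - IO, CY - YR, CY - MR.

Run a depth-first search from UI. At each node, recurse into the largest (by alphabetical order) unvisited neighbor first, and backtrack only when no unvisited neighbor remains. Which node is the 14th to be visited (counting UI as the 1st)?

TC

Visit UI
UI → YP
YP → YR
YR → CY
CY → XM
XM → IS
IS → MR
MR → KK
KK → MF
MF → IO
IO → DR
IO → CU
IO → AC
AC → TC
TC → DP

Visit order: UI, YP, YR, CY, XM, IS, MR, KK, MF, IO, DR, CU, AC, TC, DP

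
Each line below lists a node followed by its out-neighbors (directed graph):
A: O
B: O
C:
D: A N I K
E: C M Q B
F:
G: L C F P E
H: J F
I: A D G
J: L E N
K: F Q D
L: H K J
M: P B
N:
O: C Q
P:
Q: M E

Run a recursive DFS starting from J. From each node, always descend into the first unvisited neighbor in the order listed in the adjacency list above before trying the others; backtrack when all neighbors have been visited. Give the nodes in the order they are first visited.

J, L, H, F, K, Q, M, P, B, O, C, E, D, A, N, I, G

Visit J
J → L
L → H
H → F
L → K
K → Q
Q → M
M → P
M → B
B → O
O → C
Q → E
K → D
D → A
D → N
D → I
I → G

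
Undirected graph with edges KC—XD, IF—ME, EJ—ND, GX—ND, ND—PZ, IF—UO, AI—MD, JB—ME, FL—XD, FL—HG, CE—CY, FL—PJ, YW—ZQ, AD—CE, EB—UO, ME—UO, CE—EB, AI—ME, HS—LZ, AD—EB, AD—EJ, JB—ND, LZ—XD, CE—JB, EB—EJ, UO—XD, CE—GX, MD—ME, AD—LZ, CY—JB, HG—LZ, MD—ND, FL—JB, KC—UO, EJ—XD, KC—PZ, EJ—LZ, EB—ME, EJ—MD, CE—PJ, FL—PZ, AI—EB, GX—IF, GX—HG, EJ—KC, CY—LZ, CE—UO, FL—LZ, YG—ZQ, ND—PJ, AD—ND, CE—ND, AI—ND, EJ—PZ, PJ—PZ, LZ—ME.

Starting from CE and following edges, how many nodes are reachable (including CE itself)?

21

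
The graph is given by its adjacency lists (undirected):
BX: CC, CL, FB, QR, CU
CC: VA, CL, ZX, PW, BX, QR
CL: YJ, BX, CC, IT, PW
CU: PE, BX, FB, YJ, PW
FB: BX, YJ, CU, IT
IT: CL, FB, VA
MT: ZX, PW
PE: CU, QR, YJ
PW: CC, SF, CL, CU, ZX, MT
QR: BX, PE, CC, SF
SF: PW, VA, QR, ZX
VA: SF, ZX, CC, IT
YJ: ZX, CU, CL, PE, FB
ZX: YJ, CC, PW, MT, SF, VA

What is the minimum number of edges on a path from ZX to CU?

Level 0: ZX
Level 1: CC, MT, PW, SF, VA, YJ
Level 2: BX, CL, CU, FB, IT, PE, QR
CU first appears at level 2.

2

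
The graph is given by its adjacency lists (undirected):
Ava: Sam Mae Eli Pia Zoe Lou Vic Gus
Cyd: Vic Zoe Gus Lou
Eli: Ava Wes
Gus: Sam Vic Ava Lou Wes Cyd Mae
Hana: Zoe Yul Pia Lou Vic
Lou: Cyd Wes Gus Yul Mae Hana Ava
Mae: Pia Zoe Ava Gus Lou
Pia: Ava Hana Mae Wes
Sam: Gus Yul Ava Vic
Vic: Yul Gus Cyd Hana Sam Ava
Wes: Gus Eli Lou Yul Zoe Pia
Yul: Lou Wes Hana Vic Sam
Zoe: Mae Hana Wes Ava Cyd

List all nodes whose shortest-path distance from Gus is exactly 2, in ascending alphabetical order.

Eli, Hana, Pia, Yul, Zoe

Level 0: Gus
Level 1: Ava, Cyd, Lou, Mae, Sam, Vic, Wes
Level 2: Eli, Hana, Pia, Yul, Zoe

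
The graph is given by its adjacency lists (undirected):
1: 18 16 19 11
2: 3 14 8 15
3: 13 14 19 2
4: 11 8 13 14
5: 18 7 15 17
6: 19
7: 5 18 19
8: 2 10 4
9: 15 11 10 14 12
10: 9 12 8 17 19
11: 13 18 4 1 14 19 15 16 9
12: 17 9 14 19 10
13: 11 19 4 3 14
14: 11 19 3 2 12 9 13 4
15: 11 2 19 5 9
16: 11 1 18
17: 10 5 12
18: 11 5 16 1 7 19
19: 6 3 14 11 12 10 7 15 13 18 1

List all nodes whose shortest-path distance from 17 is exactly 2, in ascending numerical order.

Level 0: 17
Level 1: 5, 10, 12
Level 2: 7, 8, 9, 14, 15, 18, 19
Level 3: 1, 2, 3, 4, 6, 11, 13, 16

7, 8, 9, 14, 15, 18, 19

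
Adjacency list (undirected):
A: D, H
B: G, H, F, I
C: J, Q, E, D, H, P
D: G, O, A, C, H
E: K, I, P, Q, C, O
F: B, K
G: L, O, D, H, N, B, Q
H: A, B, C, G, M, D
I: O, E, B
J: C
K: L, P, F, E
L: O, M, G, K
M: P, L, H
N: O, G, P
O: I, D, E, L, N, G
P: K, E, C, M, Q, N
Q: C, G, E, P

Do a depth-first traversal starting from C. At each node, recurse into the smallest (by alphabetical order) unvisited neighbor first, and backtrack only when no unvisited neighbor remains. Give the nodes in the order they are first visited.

C, D, A, H, B, F, K, E, I, O, G, L, M, P, N, Q, J

Visit C
C → D
D → A
A → H
H → B
B → F
F → K
K → E
E → I
I → O
O → G
G → L
L → M
M → P
P → N
P → Q
C → J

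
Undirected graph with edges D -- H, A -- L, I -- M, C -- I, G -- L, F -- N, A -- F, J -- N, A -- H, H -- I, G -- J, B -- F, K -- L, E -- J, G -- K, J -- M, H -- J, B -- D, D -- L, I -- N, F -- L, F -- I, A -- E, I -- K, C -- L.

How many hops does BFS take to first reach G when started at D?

Level 0: D
Level 1: B, H, L
Level 2: A, C, F, G, I, J, K
Level 3: E, M, N
G first appears at level 2.

2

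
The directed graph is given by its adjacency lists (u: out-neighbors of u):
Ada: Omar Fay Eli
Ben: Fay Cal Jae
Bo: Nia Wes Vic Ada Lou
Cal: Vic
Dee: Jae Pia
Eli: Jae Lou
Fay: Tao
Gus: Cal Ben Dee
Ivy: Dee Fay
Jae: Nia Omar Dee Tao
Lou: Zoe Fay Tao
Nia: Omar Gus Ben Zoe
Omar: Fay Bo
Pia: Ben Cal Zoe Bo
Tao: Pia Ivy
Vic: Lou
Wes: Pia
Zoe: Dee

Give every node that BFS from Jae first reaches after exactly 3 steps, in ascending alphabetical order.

Ada, Cal, Lou, Vic, Wes

Level 0: Jae
Level 1: Dee, Nia, Omar, Tao
Level 2: Ben, Bo, Fay, Gus, Ivy, Pia, Zoe
Level 3: Ada, Cal, Lou, Vic, Wes
Level 4: Eli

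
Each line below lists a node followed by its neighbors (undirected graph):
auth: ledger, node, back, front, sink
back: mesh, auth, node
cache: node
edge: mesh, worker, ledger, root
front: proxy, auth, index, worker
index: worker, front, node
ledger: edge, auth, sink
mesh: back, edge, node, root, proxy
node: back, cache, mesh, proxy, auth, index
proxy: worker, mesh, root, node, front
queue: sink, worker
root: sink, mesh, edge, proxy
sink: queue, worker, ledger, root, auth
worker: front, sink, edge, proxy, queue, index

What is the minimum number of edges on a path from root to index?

Level 0: root
Level 1: edge, mesh, proxy, sink
Level 2: auth, back, front, ledger, node, queue, worker
Level 3: cache, index
index first appears at level 3.

3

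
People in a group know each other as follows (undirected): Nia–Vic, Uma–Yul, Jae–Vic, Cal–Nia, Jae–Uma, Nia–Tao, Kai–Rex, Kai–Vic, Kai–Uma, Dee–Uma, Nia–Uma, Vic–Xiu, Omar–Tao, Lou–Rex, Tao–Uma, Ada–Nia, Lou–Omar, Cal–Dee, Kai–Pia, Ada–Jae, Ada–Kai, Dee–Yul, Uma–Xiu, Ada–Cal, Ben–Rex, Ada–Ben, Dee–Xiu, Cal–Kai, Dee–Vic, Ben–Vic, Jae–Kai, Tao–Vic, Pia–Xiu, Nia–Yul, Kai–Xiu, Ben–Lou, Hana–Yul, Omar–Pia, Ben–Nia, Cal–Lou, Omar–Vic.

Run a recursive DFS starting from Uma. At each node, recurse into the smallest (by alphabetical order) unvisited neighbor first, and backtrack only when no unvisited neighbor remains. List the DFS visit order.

Uma → Dee → Cal → Ada → Ben → Lou → Omar → Pia → Kai → Jae → Vic → Nia → Tao → Yul → Hana → Xiu → Rex

Visit Uma
Uma → Dee
Dee → Cal
Cal → Ada
Ada → Ben
Ben → Lou
Lou → Omar
Omar → Pia
Pia → Kai
Kai → Jae
Jae → Vic
Vic → Nia
Nia → Tao
Nia → Yul
Yul → Hana
Vic → Xiu
Kai → Rex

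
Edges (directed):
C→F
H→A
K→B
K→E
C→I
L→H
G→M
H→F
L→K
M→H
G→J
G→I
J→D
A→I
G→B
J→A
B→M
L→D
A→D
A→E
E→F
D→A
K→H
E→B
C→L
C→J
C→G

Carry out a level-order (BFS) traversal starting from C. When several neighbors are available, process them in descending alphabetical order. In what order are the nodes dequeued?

C, L, J, I, G, F, K, H, D, A, M, B, E

Visit C; enqueue L, J, I, G, F → queue [L, J, I, G, F]
Visit L; enqueue K, H, D → queue [J, I, G, F, K, H, D]
Visit J; enqueue A → queue [I, G, F, K, H, D, A]
Visit I → queue [G, F, K, H, D, A]
Visit G; enqueue M, B → queue [F, K, H, D, A, M, B]
Visit F → queue [K, H, D, A, M, B]
Visit K; enqueue E → queue [H, D, A, M, B, E]
Visit H → queue [D, A, M, B, E]
Visit D → queue [A, M, B, E]
Visit A → queue [M, B, E]
Visit M → queue [B, E]
Visit B → queue [E]
Visit E → queue []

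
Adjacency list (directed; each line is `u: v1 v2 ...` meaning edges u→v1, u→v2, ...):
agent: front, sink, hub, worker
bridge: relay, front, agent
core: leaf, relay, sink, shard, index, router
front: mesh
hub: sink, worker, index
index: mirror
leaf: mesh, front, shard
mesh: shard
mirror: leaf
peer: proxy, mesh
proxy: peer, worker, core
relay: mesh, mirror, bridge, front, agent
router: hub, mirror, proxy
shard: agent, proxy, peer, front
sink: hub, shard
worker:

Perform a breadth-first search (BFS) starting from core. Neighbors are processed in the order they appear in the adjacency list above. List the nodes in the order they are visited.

Visit core; enqueue leaf, relay, sink, shard, index, router → queue [leaf, relay, sink, shard, index, router]
Visit leaf; enqueue mesh, front → queue [relay, sink, shard, index, router, mesh, front]
Visit relay; enqueue mirror, bridge, agent → queue [sink, shard, index, router, mesh, front, mirror, bridge, agent]
Visit sink; enqueue hub → queue [shard, index, router, mesh, front, mirror, bridge, agent, hub]
Visit shard; enqueue proxy, peer → queue [index, router, mesh, front, mirror, bridge, agent, hub, proxy, peer]
Visit index → queue [router, mesh, front, mirror, bridge, agent, hub, proxy, peer]
Visit router → queue [mesh, front, mirror, bridge, agent, hub, proxy, peer]
Visit mesh → queue [front, mirror, bridge, agent, hub, proxy, peer]
Visit front → queue [mirror, bridge, agent, hub, proxy, peer]
Visit mirror → queue [bridge, agent, hub, proxy, peer]
Visit bridge → queue [agent, hub, proxy, peer]
Visit agent; enqueue worker → queue [hub, proxy, peer, worker]
Visit hub → queue [proxy, peer, worker]
Visit proxy → queue [peer, worker]
Visit peer → queue [worker]
Visit worker → queue []

core → leaf → relay → sink → shard → index → router → mesh → front → mirror → bridge → agent → hub → proxy → peer → worker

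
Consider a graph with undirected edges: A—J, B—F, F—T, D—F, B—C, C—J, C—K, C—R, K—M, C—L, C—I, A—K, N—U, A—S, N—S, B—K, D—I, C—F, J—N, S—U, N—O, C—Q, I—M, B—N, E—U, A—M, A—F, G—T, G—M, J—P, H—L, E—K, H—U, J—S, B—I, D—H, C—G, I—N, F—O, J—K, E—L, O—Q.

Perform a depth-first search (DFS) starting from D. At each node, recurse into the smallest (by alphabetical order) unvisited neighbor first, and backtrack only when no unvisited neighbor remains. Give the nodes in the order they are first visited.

D → F → A → J → C → B → I → M → G → T → K → E → L → H → U → N → O → Q → S → R → P

Visit D
D → F
F → A
A → J
J → C
C → B
B → I
I → M
M → G
G → T
M → K
K → E
E → L
L → H
H → U
U → N
N → O
O → Q
N → S
C → R
J → P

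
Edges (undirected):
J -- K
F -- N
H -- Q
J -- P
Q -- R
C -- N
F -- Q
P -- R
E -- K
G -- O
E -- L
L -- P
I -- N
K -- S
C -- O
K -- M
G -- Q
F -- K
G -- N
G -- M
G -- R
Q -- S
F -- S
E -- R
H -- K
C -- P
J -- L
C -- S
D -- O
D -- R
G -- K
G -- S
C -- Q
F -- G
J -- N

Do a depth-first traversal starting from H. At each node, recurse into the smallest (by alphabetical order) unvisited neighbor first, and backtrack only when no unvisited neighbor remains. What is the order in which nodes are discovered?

H -> K -> E -> L -> J -> N -> C -> O -> D -> R -> G -> F -> Q -> S -> M -> P -> I

Visit H
H → K
K → E
E → L
L → J
J → N
N → C
C → O
O → D
D → R
R → G
G → F
F → Q
Q → S
G → M
R → P
N → I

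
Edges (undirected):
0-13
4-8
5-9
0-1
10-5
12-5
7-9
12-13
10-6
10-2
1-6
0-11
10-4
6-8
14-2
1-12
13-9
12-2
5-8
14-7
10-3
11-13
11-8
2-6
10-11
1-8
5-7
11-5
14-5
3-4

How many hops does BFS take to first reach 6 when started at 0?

Level 0: 0
Level 1: 1, 11, 13
Level 2: 5, 6, 8, 9, 10, 12
Level 3: 2, 3, 4, 7, 14
6 first appears at level 2.

2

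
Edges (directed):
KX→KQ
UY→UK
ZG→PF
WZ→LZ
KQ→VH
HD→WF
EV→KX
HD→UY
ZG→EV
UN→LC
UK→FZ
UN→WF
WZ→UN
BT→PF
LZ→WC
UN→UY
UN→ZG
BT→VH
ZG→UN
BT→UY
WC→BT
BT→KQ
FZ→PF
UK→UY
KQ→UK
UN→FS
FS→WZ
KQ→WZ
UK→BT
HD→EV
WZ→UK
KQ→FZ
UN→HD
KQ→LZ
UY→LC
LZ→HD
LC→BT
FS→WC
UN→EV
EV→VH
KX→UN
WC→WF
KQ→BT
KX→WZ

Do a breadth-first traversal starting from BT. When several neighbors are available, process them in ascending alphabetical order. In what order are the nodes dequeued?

BT, KQ, PF, UY, VH, FZ, LZ, UK, WZ, LC, HD, WC, UN, EV, WF, FS, ZG, KX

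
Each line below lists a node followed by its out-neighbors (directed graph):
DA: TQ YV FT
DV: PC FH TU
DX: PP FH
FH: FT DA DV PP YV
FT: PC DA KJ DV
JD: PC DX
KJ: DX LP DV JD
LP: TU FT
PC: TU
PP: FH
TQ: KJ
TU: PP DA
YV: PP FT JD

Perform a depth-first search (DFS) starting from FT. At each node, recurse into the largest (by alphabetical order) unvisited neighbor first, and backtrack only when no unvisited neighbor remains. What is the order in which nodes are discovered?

Visit FT
FT → PC
PC → TU
TU → PP
PP → FH
FH → YV
YV → JD
JD → DX
FH → DV
FH → DA
DA → TQ
TQ → KJ
KJ → LP

FT → PC → TU → PP → FH → YV → JD → DX → DV → DA → TQ → KJ → LP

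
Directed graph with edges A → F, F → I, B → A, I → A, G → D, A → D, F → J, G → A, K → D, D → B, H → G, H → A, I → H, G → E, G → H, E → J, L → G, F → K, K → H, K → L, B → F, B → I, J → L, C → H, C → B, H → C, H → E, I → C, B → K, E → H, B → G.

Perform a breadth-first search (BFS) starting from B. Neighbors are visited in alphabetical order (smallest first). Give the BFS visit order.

B, A, F, G, I, K, D, J, E, H, C, L

Visit B; enqueue A, F, G, I, K → queue [A, F, G, I, K]
Visit A; enqueue D → queue [F, G, I, K, D]
Visit F; enqueue J → queue [G, I, K, D, J]
Visit G; enqueue E, H → queue [I, K, D, J, E, H]
Visit I; enqueue C → queue [K, D, J, E, H, C]
Visit K; enqueue L → queue [D, J, E, H, C, L]
Visit D → queue [J, E, H, C, L]
Visit J → queue [E, H, C, L]
Visit E → queue [H, C, L]
Visit H → queue [C, L]
Visit C → queue [L]
Visit L → queue []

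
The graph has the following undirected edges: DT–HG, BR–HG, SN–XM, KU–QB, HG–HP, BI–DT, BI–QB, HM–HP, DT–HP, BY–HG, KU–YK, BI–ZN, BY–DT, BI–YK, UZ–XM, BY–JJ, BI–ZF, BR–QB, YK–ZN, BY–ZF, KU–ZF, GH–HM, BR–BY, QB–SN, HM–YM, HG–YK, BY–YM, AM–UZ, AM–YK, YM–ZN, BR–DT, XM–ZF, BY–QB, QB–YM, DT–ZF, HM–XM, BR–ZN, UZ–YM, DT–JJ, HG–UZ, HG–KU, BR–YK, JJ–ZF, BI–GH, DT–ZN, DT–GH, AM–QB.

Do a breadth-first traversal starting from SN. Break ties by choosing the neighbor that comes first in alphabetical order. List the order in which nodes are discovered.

Visit SN; enqueue QB, XM → queue [QB, XM]
Visit QB; enqueue AM, BI, BR, BY, KU, YM → queue [XM, AM, BI, BR, BY, KU, YM]
Visit XM; enqueue HM, UZ, ZF → queue [AM, BI, BR, BY, KU, YM, HM, UZ, ZF]
Visit AM; enqueue YK → queue [BI, BR, BY, KU, YM, HM, UZ, ZF, YK]
Visit BI; enqueue DT, GH, ZN → queue [BR, BY, KU, YM, HM, UZ, ZF, YK, DT, GH, ZN]
Visit BR; enqueue HG → queue [BY, KU, YM, HM, UZ, ZF, YK, DT, GH, ZN, HG]
Visit BY; enqueue JJ → queue [KU, YM, HM, UZ, ZF, YK, DT, GH, ZN, HG, JJ]
Visit KU → queue [YM, HM, UZ, ZF, YK, DT, GH, ZN, HG, JJ]
Visit YM → queue [HM, UZ, ZF, YK, DT, GH, ZN, HG, JJ]
Visit HM; enqueue HP → queue [UZ, ZF, YK, DT, GH, ZN, HG, JJ, HP]
Visit UZ → queue [ZF, YK, DT, GH, ZN, HG, JJ, HP]
Visit ZF → queue [YK, DT, GH, ZN, HG, JJ, HP]
Visit YK → queue [DT, GH, ZN, HG, JJ, HP]
Visit DT → queue [GH, ZN, HG, JJ, HP]
Visit GH → queue [ZN, HG, JJ, HP]
Visit ZN → queue [HG, JJ, HP]
Visit HG → queue [JJ, HP]
Visit JJ → queue [HP]
Visit HP → queue []

SN QB XM AM BI BR BY KU YM HM UZ ZF YK DT GH ZN HG JJ HP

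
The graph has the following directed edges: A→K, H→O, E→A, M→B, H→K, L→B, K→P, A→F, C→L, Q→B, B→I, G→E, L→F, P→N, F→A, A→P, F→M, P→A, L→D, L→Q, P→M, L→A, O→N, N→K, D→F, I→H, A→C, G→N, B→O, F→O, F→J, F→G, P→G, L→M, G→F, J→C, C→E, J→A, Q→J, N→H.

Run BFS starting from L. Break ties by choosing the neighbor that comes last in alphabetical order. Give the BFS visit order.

Visit L; enqueue Q, M, F, D, B, A → queue [Q, M, F, D, B, A]
Visit Q; enqueue J → queue [M, F, D, B, A, J]
Visit M → queue [F, D, B, A, J]
Visit F; enqueue O, G → queue [D, B, A, J, O, G]
Visit D → queue [B, A, J, O, G]
Visit B; enqueue I → queue [A, J, O, G, I]
Visit A; enqueue P, K, C → queue [J, O, G, I, P, K, C]
Visit J → queue [O, G, I, P, K, C]
Visit O; enqueue N → queue [G, I, P, K, C, N]
Visit G; enqueue E → queue [I, P, K, C, N, E]
Visit I; enqueue H → queue [P, K, C, N, E, H]
Visit P → queue [K, C, N, E, H]
Visit K → queue [C, N, E, H]
Visit C → queue [N, E, H]
Visit N → queue [E, H]
Visit E → queue [H]
Visit H → queue []

L Q M F D B A J O G I P K C N E H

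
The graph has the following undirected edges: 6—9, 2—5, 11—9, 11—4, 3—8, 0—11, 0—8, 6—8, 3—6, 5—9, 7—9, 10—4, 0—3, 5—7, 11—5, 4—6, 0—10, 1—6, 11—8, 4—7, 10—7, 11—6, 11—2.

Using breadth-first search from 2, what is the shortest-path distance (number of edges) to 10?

3

Level 0: 2
Level 1: 5, 11
Level 2: 0, 4, 6, 7, 8, 9
Level 3: 1, 3, 10
10 first appears at level 3.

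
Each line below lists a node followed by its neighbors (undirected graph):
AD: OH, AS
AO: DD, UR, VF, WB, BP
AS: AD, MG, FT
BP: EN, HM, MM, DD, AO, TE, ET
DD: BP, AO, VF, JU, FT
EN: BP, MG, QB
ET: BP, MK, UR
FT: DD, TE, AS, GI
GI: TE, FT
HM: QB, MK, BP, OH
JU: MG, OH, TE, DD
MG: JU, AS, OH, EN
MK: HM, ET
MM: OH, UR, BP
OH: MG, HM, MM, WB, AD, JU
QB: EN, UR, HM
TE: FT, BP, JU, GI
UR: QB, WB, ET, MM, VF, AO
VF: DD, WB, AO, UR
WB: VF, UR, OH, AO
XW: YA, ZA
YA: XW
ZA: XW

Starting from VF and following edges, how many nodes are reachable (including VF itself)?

20

BFS from VF visits: VF, WB, UR, DD, AO, OH, QB, MM, ET, JU, FT, BP, MG, HM, AD, EN, MK, TE, GI, AS
Reachable nodes: 20 of 23 total.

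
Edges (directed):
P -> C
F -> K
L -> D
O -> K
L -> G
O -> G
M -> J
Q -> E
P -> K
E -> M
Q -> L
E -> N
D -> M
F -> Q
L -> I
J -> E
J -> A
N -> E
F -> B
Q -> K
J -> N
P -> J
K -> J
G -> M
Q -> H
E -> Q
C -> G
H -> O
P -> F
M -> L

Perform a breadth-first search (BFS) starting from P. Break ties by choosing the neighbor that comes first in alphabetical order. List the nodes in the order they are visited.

P → C → F → J → K → G → B → Q → A → E → N → M → H → L → O → D → I

Visit P; enqueue C, F, J, K → queue [C, F, J, K]
Visit C; enqueue G → queue [F, J, K, G]
Visit F; enqueue B, Q → queue [J, K, G, B, Q]
Visit J; enqueue A, E, N → queue [K, G, B, Q, A, E, N]
Visit K → queue [G, B, Q, A, E, N]
Visit G; enqueue M → queue [B, Q, A, E, N, M]
Visit B → queue [Q, A, E, N, M]
Visit Q; enqueue H, L → queue [A, E, N, M, H, L]
Visit A → queue [E, N, M, H, L]
Visit E → queue [N, M, H, L]
Visit N → queue [M, H, L]
Visit M → queue [H, L]
Visit H; enqueue O → queue [L, O]
Visit L; enqueue D, I → queue [O, D, I]
Visit O → queue [D, I]
Visit D → queue [I]
Visit I → queue []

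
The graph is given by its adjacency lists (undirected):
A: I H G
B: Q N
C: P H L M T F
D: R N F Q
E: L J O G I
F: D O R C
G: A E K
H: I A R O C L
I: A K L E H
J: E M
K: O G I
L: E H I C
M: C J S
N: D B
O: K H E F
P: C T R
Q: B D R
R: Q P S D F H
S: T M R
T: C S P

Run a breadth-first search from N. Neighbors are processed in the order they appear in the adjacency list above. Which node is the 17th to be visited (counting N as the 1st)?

K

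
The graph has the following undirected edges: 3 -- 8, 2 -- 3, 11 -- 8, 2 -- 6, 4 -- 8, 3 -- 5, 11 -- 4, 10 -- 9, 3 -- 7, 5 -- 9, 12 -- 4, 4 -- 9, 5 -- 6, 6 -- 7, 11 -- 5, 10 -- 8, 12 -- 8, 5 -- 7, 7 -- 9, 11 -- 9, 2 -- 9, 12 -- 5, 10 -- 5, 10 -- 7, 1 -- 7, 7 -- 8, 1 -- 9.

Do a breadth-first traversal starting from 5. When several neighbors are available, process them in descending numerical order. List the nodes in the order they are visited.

Visit 5; enqueue 12, 11, 10, 9, 7, 6, 3 → queue [12, 11, 10, 9, 7, 6, 3]
Visit 12; enqueue 8, 4 → queue [11, 10, 9, 7, 6, 3, 8, 4]
Visit 11 → queue [10, 9, 7, 6, 3, 8, 4]
Visit 10 → queue [9, 7, 6, 3, 8, 4]
Visit 9; enqueue 2, 1 → queue [7, 6, 3, 8, 4, 2, 1]
Visit 7 → queue [6, 3, 8, 4, 2, 1]
Visit 6 → queue [3, 8, 4, 2, 1]
Visit 3 → queue [8, 4, 2, 1]
Visit 8 → queue [4, 2, 1]
Visit 4 → queue [2, 1]
Visit 2 → queue [1]
Visit 1 → queue []

5 → 12 → 11 → 10 → 9 → 7 → 6 → 3 → 8 → 4 → 2 → 1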